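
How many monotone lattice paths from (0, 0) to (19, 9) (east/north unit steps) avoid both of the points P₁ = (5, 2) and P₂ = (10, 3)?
Number of paths = 3664220

Inclusion–exclusion. Total paths: C(28, 19) = 6906900. Through P₁: C(7, 5)·C(21, 14) = 2441880. Through P₂: C(13, 10)·C(15, 9) = 1431430. Since P₁ is strictly southwest of P₂, a monotone path through both must visit P₁ then P₂; paths through both = C(7, 5)·C(6, 5)·C(15, 9) = 630630. Avoid both = 6906900 − 2441880 − 1431430 + 630630 = 3664220.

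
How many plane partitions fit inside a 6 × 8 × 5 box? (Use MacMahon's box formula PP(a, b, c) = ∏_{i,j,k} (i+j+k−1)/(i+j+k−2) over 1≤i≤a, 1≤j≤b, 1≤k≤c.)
PP(6, 8, 5) = 7997986868872

Evaluate the triple product over i = 1..6, j = 1..8, k = 1..5. The factors are (2/1) · (3/2) · (4/3) · (5/4) · (6/5) · (3/2) · (4/3) · (5/4) · … (240 factors total). The numerators and denominators telescope so the product is an integer; carrying out the multiplication exactly gives PP(6, 8, 5) = 7997986868872.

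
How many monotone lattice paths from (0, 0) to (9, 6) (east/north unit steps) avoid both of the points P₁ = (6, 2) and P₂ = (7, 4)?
Number of paths = 2549

Inclusion–exclusion. Total paths: C(15, 9) = 5005. Through P₁: C(8, 6)·C(7, 3) = 980. Through P₂: C(11, 7)·C(4, 2) = 1980. Since P₁ is strictly southwest of P₂, a monotone path through both must visit P₁ then P₂; paths through both = C(8, 6)·C(3, 1)·C(4, 2) = 504. Avoid both = 5005 − 980 − 1980 + 504 = 2549.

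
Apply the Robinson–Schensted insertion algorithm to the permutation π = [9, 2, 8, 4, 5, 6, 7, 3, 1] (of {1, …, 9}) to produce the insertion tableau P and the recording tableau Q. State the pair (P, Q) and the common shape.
P = [1, 3, 5, 6, 7] / [2] / [4] / [8] / [9];  Q = [1, 3, 5, 6, 7] / [2] / [4] / [8] / [9];  common shape = (5, 1, 1, 1, 1)

Row-insert the values π_1, π_2, … into P one at a time, bumping the leftmost entry strictly greater than the inserted value down to the next row. The recording tableau Q records, in position (i, j), the step at which that cell was added to P.
  Insert 9 (step 1): P = [9];  Q = [1]
  Insert 2 (step 2): P = [2] / [9];  Q = [1] / [2]
  Insert 8 (step 3): P = [2, 8] / [9];  Q = [1, 3] / [2]
  Insert 4 (step 4): P = [2, 4] / [8] / [9];  Q = [1, 3] / [2] / [4]
  Insert 5 (step 5): P = [2, 4, 5] / [8] / [9];  Q = [1, 3, 5] / [2] / [4]
  Insert 6 (step 6): P = [2, 4, 5, 6] / [8] / [9];  Q = [1, 3, 5, 6] / [2] / [4]
  Insert 7 (step 7): P = [2, 4, 5, 6, 7] / [8] / [9];  Q = [1, 3, 5, 6, 7] / [2] / [4]
  Insert 3 (step 8): P = [2, 3, 5, 6, 7] / [4] / [8] / [9];  Q = [1, 3, 5, 6, 7] / [2] / [4] / [8]
  Insert 1 (step 9): P = [1, 3, 5, 6, 7] / [2] / [4] / [8] / [9];  Q = [1, 3, 5, 6, 7] / [2] / [4] / [8] / [9]
Final shape: (5, 1, 1, 1, 1).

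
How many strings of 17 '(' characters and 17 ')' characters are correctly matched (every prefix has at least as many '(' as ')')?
C_17 = 129644790

These balanced parentheses are counted by the Catalan number C_n = (1/(n + 1)) · C(2n, n). For n = 17: C_17 = (1/18) · C(34, 17) = 2333606220/18 = 129644790.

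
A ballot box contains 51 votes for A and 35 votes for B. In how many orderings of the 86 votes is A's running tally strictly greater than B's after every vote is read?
Strict-lead orderings = 281219339352656789592768

Total orderings of the 86 votes with 51 for A: C(86, 51) = 1511553949020530244061128. By the Bertrand ballot formula (Cycle Lemma / reflection principle), the number of orderings in which A is strictly ahead of B throughout is (p − q)/(p + q) · C(p + q, p) = (51 − 35)/(51 + 35) · 1511553949020530244061128 = 281219339352656789592768.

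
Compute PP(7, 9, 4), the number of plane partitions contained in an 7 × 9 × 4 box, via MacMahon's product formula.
PP(7, 9, 4) = 10323075958624

Evaluate the triple product over i = 1..7, j = 1..9, k = 1..4. The factors are (2/1) · (3/2) · (4/3) · (5/4) · (3/2) · (4/3) · (5/4) · (6/5) · … (252 factors total). The numerators and denominators telescope so the product is an integer; carrying out the multiplication exactly gives PP(7, 9, 4) = 10323075958624.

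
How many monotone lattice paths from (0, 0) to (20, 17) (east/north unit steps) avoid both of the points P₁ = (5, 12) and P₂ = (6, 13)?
Number of paths = 15764276598

Inclusion–exclusion. Total paths: C(37, 20) = 15905368710. Through P₁: C(17, 5)·C(20, 15) = 95938752. Through P₂: C(19, 6)·C(18, 14) = 83023920. Since P₁ is strictly southwest of P₂, a monotone path through both must visit P₁ then P₂; paths through both = C(17, 5)·C(2, 1)·C(18, 14) = 37870560. Avoid both = 15905368710 − 95938752 − 83023920 + 37870560 = 15764276598.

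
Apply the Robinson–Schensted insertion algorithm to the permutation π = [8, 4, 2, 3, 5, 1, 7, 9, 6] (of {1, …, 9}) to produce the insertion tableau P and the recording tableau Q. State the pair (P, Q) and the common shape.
P = [1, 3, 5, 6, 9] / [2, 7] / [4] / [8];  Q = [1, 4, 5, 7, 8] / [2, 9] / [3] / [6];  common shape = (5, 2, 1, 1)

Row-insert the values π_1, π_2, … into P one at a time, bumping the leftmost entry strictly greater than the inserted value down to the next row. The recording tableau Q records, in position (i, j), the step at which that cell was added to P.
  Insert 8 (step 1): P = [8];  Q = [1]
  Insert 4 (step 2): P = [4] / [8];  Q = [1] / [2]
  Insert 2 (step 3): P = [2] / [4] / [8];  Q = [1] / [2] / [3]
  Insert 3 (step 4): P = [2, 3] / [4] / [8];  Q = [1, 4] / [2] / [3]
  Insert 5 (step 5): P = [2, 3, 5] / [4] / [8];  Q = [1, 4, 5] / [2] / [3]
  Insert 1 (step 6): P = [1, 3, 5] / [2] / [4] / [8];  Q = [1, 4, 5] / [2] / [3] / [6]
  Insert 7 (step 7): P = [1, 3, 5, 7] / [2] / [4] / [8];  Q = [1, 4, 5, 7] / [2] / [3] / [6]
  Insert 9 (step 8): P = [1, 3, 5, 7, 9] / [2] / [4] / [8];  Q = [1, 4, 5, 7, 8] / [2] / [3] / [6]
  Insert 6 (step 9): P = [1, 3, 5, 6, 9] / [2, 7] / [4] / [8];  Q = [1, 4, 5, 7, 8] / [2, 9] / [3] / [6]
Final shape: (5, 2, 1, 1).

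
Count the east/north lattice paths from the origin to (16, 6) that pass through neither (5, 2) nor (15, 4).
Number of paths = 38478

Inclusion–exclusion. Total paths: C(22, 16) = 74613. Through P₁: C(7, 5)·C(15, 11) = 28665. Through P₂: C(19, 15)·C(3, 1) = 11628. Since P₁ is strictly southwest of P₂, a monotone path through both must visit P₁ then P₂; paths through both = C(7, 5)·C(12, 10)·C(3, 1) = 4158. Avoid both = 74613 − 28665 − 11628 + 4158 = 38478.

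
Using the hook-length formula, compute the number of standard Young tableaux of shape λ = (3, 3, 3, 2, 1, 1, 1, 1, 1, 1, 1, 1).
# SYT of shape (3, 3, 3, 2, 1, 1, 1, 1, 1, 1, 1, 1) = 383724

Hook-length formula: f^λ = n! / Π hook(c), product over all cells c of the Young diagram. For λ = (3, 3, 3, 2, 1, 1, 1, 1, 1, 1, 1, 1), n = 19 boxes. Hook lengths by row (left-to-right, top-to-bottom): [14, 5, 3]; [13, 4, 2]; [12, 3, 1]; [10, 1]; [8]; [7]; [6]; [5]; [4]; [3]; [2]; [1]. Product of hooks = 317011968000. So f^λ = 19! / 317011968000 = 121645100408832000 / 317011968000 = 383724.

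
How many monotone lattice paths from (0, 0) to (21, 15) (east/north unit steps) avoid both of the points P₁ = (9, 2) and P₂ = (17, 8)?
Number of paths = 4979470760

Inclusion–exclusion. Total paths: C(36, 21) = 5567902560. Through P₁: C(11, 9)·C(25, 12) = 286016500. Through P₂: C(25, 17)·C(11, 4) = 356919750. Since P₁ is strictly southwest of P₂, a monotone path through both must visit P₁ then P₂; paths through both = C(11, 9)·C(14, 8)·C(11, 4) = 54504450. Avoid both = 5567902560 − 286016500 − 356919750 + 54504450 = 4979470760.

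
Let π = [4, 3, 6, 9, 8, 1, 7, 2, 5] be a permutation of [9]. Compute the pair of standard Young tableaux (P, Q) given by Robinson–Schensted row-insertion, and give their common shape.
P = [1, 2, 5] / [3, 6, 7] / [4, 8] / [9];  Q = [1, 3, 4] / [2, 5, 9] / [6, 7] / [8];  common shape = (3, 3, 2, 1)

Row-insert the values π_1, π_2, … into P one at a time, bumping the leftmost entry strictly greater than the inserted value down to the next row. The recording tableau Q records, in position (i, j), the step at which that cell was added to P.
  Insert 4 (step 1): P = [4];  Q = [1]
  Insert 3 (step 2): P = [3] / [4];  Q = [1] / [2]
  Insert 6 (step 3): P = [3, 6] / [4];  Q = [1, 3] / [2]
  Insert 9 (step 4): P = [3, 6, 9] / [4];  Q = [1, 3, 4] / [2]
  Insert 8 (step 5): P = [3, 6, 8] / [4, 9];  Q = [1, 3, 4] / [2, 5]
  Insert 1 (step 6): P = [1, 6, 8] / [3, 9] / [4];  Q = [1, 3, 4] / [2, 5] / [6]
  Insert 7 (step 7): P = [1, 6, 7] / [3, 8] / [4, 9];  Q = [1, 3, 4] / [2, 5] / [6, 7]
  Insert 2 (step 8): P = [1, 2, 7] / [3, 6] / [4, 8] / [9];  Q = [1, 3, 4] / [2, 5] / [6, 7] / [8]
  Insert 5 (step 9): P = [1, 2, 5] / [3, 6, 7] / [4, 8] / [9];  Q = [1, 3, 4] / [2, 5, 9] / [6, 7] / [8]
Final shape: (3, 3, 2, 1).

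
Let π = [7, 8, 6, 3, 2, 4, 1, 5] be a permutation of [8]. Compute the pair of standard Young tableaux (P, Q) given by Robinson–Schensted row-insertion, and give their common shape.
P = [1, 4, 5] / [2, 8] / [3] / [6] / [7];  Q = [1, 2, 8] / [3, 6] / [4] / [5] / [7];  common shape = (3, 2, 1, 1, 1)

Row-insert the values π_1, π_2, … into P one at a time, bumping the leftmost entry strictly greater than the inserted value down to the next row. The recording tableau Q records, in position (i, j), the step at which that cell was added to P.
  Insert 7 (step 1): P = [7];  Q = [1]
  Insert 8 (step 2): P = [7, 8];  Q = [1, 2]
  Insert 6 (step 3): P = [6, 8] / [7];  Q = [1, 2] / [3]
  Insert 3 (step 4): P = [3, 8] / [6] / [7];  Q = [1, 2] / [3] / [4]
  Insert 2 (step 5): P = [2, 8] / [3] / [6] / [7];  Q = [1, 2] / [3] / [4] / [5]
  Insert 4 (step 6): P = [2, 4] / [3, 8] / [6] / [7];  Q = [1, 2] / [3, 6] / [4] / [5]
  Insert 1 (step 7): P = [1, 4] / [2, 8] / [3] / [6] / [7];  Q = [1, 2] / [3, 6] / [4] / [5] / [7]
  Insert 5 (step 8): P = [1, 4, 5] / [2, 8] / [3] / [6] / [7];  Q = [1, 2, 8] / [3, 6] / [4] / [5] / [7]
Final shape: (3, 2, 1, 1, 1).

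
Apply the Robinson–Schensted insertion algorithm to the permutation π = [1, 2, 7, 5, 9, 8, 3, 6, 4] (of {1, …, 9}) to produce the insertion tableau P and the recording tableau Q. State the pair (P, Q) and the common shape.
P = [1, 2, 3, 4] / [5, 6] / [7, 8] / [9];  Q = [1, 2, 3, 5] / [4, 6] / [7, 8] / [9];  common shape = (4, 2, 2, 1)

Row-insert the values π_1, π_2, … into P one at a time, bumping the leftmost entry strictly greater than the inserted value down to the next row. The recording tableau Q records, in position (i, j), the step at which that cell was added to P.
  Insert 1 (step 1): P = [1];  Q = [1]
  Insert 2 (step 2): P = [1, 2];  Q = [1, 2]
  Insert 7 (step 3): P = [1, 2, 7];  Q = [1, 2, 3]
  Insert 5 (step 4): P = [1, 2, 5] / [7];  Q = [1, 2, 3] / [4]
  Insert 9 (step 5): P = [1, 2, 5, 9] / [7];  Q = [1, 2, 3, 5] / [4]
  Insert 8 (step 6): P = [1, 2, 5, 8] / [7, 9];  Q = [1, 2, 3, 5] / [4, 6]
  Insert 3 (step 7): P = [1, 2, 3, 8] / [5, 9] / [7];  Q = [1, 2, 3, 5] / [4, 6] / [7]
  Insert 6 (step 8): P = [1, 2, 3, 6] / [5, 8] / [7, 9];  Q = [1, 2, 3, 5] / [4, 6] / [7, 8]
  Insert 4 (step 9): P = [1, 2, 3, 4] / [5, 6] / [7, 8] / [9];  Q = [1, 2, 3, 5] / [4, 6] / [7, 8] / [9]
Final shape: (4, 2, 2, 1).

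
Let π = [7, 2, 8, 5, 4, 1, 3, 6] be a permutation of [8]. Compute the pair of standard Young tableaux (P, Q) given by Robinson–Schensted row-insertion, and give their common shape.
P = [1, 3, 6] / [2, 4] / [5, 8] / [7];  Q = [1, 3, 8] / [2, 4] / [5, 7] / [6];  common shape = (3, 2, 2, 1)

Row-insert the values π_1, π_2, … into P one at a time, bumping the leftmost entry strictly greater than the inserted value down to the next row. The recording tableau Q records, in position (i, j), the step at which that cell was added to P.
  Insert 7 (step 1): P = [7];  Q = [1]
  Insert 2 (step 2): P = [2] / [7];  Q = [1] / [2]
  Insert 8 (step 3): P = [2, 8] / [7];  Q = [1, 3] / [2]
  Insert 5 (step 4): P = [2, 5] / [7, 8];  Q = [1, 3] / [2, 4]
  Insert 4 (step 5): P = [2, 4] / [5, 8] / [7];  Q = [1, 3] / [2, 4] / [5]
  Insert 1 (step 6): P = [1, 4] / [2, 8] / [5] / [7];  Q = [1, 3] / [2, 4] / [5] / [6]
  Insert 3 (step 7): P = [1, 3] / [2, 4] / [5, 8] / [7];  Q = [1, 3] / [2, 4] / [5, 7] / [6]
  Insert 6 (step 8): P = [1, 3, 6] / [2, 4] / [5, 8] / [7];  Q = [1, 3, 8] / [2, 4] / [5, 7] / [6]
Final shape: (3, 2, 2, 1).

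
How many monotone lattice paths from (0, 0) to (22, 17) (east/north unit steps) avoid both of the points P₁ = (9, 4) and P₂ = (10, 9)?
Number of paths = 32488243450

Inclusion–exclusion. Total paths: C(39, 22) = 51021117810. Through P₁: C(13, 9)·C(26, 13) = 7436429000. Through P₂: C(19, 10)·C(20, 12) = 11636856660. Since P₁ is strictly southwest of P₂, a monotone path through both must visit P₁ then P₂; paths through both = C(13, 9)·C(6, 1)·C(20, 12) = 540411300. Avoid both = 51021117810 − 7436429000 − 11636856660 + 540411300 = 32488243450.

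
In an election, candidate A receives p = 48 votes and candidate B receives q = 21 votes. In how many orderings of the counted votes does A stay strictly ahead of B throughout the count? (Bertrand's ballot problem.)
Strict-lead orderings = 105576915432168180

Total orderings of the 69 votes with 48 for A: C(69, 48) = 269807672771096460. By the Bertrand ballot formula (Cycle Lemma / reflection principle), the number of orderings in which A is strictly ahead of B throughout is (p − q)/(p + q) · C(p + q, p) = (48 − 21)/(48 + 21) · 269807672771096460 = 105576915432168180.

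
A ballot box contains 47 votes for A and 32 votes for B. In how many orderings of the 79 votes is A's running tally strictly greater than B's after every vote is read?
Strict-lead orderings = 2496103593217027343550

Total orderings of the 79 votes with 47 for A: C(79, 47) = 13146145590943010676030. By the Bertrand ballot formula (Cycle Lemma / reflection principle), the number of orderings in which A is strictly ahead of B throughout is (p − q)/(p + q) · C(p + q, p) = (47 − 32)/(47 + 32) · 13146145590943010676030 = 2496103593217027343550.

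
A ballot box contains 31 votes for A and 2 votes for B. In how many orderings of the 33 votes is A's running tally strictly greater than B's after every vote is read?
Strict-lead orderings = 464

Total orderings of the 33 votes with 31 for A: C(33, 31) = 528. By the Bertrand ballot formula (Cycle Lemma / reflection principle), the number of orderings in which A is strictly ahead of B throughout is (p − q)/(p + q) · C(p + q, p) = (31 − 2)/(31 + 2) · 528 = 464.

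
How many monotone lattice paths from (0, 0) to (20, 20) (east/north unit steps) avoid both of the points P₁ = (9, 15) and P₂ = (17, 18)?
Number of paths = 88917056448

Inclusion–exclusion. Total paths: C(40, 20) = 137846528820. Through P₁: C(24, 9)·C(16, 11) = 5711177472. Through P₂: C(35, 17)·C(5, 3) = 45375676500. Since P₁ is strictly southwest of P₂, a monotone path through both must visit P₁ then P₂; paths through both = C(24, 9)·C(11, 8)·C(5, 3) = 2157381600. Avoid both = 137846528820 − 5711177472 − 45375676500 + 2157381600 = 88917056448.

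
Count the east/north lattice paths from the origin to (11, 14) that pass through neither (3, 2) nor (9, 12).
Number of paths = 1914600

Inclusion–exclusion. Total paths: C(25, 11) = 4457400. Through P₁: C(5, 3)·C(20, 8) = 1259700. Through P₂: C(21, 9)·C(4, 2) = 1763580. Since P₁ is strictly southwest of P₂, a monotone path through both must visit P₁ then P₂; paths through both = C(5, 3)·C(16, 6)·C(4, 2) = 480480. Avoid both = 4457400 − 1259700 − 1763580 + 480480 = 1914600.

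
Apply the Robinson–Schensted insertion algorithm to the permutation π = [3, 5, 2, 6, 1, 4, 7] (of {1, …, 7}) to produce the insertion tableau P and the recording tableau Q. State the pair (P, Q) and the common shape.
P = [1, 4, 6, 7] / [2, 5] / [3];  Q = [1, 2, 4, 7] / [3, 6] / [5];  common shape = (4, 2, 1)

Row-insert the values π_1, π_2, … into P one at a time, bumping the leftmost entry strictly greater than the inserted value down to the next row. The recording tableau Q records, in position (i, j), the step at which that cell was added to P.
  Insert 3 (step 1): P = [3];  Q = [1]
  Insert 5 (step 2): P = [3, 5];  Q = [1, 2]
  Insert 2 (step 3): P = [2, 5] / [3];  Q = [1, 2] / [3]
  Insert 6 (step 4): P = [2, 5, 6] / [3];  Q = [1, 2, 4] / [3]
  Insert 1 (step 5): P = [1, 5, 6] / [2] / [3];  Q = [1, 2, 4] / [3] / [5]
  Insert 4 (step 6): P = [1, 4, 6] / [2, 5] / [3];  Q = [1, 2, 4] / [3, 6] / [5]
  Insert 7 (step 7): P = [1, 4, 6, 7] / [2, 5] / [3];  Q = [1, 2, 4, 7] / [3, 6] / [5]
Final shape: (4, 2, 1).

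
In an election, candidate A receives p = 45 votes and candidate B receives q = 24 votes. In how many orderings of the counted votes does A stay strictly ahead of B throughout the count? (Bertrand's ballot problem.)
Strict-lead orderings = 701713235902693560

Total orderings of the 69 votes with 45 for A: C(69, 45) = 2305629203680278840. By the Bertrand ballot formula (Cycle Lemma / reflection principle), the number of orderings in which A is strictly ahead of B throughout is (p − q)/(p + q) · C(p + q, p) = (45 − 24)/(45 + 24) · 2305629203680278840 = 701713235902693560.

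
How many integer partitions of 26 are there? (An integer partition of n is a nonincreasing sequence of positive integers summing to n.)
p(26) = 2436

Compute p(n) via the recurrence p(n, m) = p(n, m−1) + p(n−m, m), where p(n, m) counts partitions of n with all parts ≤ m and p(n) = p(n, n). The base cases are p(0, m) = 1 and p(n, 0) = 0 for n > 0. Filling the table yields p(26) = 2436. (Euler's pentagonal recurrence is an alternative.)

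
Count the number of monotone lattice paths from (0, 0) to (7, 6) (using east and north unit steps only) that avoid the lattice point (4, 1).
Number of paths = 1436

Total paths from (0, 0) to (7, 6): C(13, 7) = 1716. Paths through (4, 1): (paths (0, 0) → (4, 1)) × (paths (4, 1) → (7, 6)) = C(5, 4) · C(8, 3) = 5 · 56 = 280. Avoidance count = 1716 − 280 = 1436.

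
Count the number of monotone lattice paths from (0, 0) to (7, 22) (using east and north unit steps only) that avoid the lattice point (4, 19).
Number of paths = 1383680

Total paths from (0, 0) to (7, 22): C(29, 7) = 1560780. Paths through (4, 19): (paths (0, 0) → (4, 19)) × (paths (4, 19) → (7, 22)) = C(23, 4) · C(6, 3) = 8855 · 20 = 177100. Avoidance count = 1560780 − 177100 = 1383680.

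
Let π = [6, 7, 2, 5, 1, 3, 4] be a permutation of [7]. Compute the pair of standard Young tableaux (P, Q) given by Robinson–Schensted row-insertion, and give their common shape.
P = [1, 3, 4] / [2, 5] / [6, 7];  Q = [1, 2, 7] / [3, 4] / [5, 6];  common shape = (3, 2, 2)

Row-insert the values π_1, π_2, … into P one at a time, bumping the leftmost entry strictly greater than the inserted value down to the next row. The recording tableau Q records, in position (i, j), the step at which that cell was added to P.
  Insert 6 (step 1): P = [6];  Q = [1]
  Insert 7 (step 2): P = [6, 7];  Q = [1, 2]
  Insert 2 (step 3): P = [2, 7] / [6];  Q = [1, 2] / [3]
  Insert 5 (step 4): P = [2, 5] / [6, 7];  Q = [1, 2] / [3, 4]
  Insert 1 (step 5): P = [1, 5] / [2, 7] / [6];  Q = [1, 2] / [3, 4] / [5]
  Insert 3 (step 6): P = [1, 3] / [2, 5] / [6, 7];  Q = [1, 2] / [3, 4] / [5, 6]
  Insert 4 (step 7): P = [1, 3, 4] / [2, 5] / [6, 7];  Q = [1, 2, 7] / [3, 4] / [5, 6]
Final shape: (3, 2, 2).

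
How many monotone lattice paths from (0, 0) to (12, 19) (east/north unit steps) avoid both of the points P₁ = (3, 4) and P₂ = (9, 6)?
Number of paths = 93103885

Inclusion–exclusion. Total paths: C(31, 12) = 141120525. Through P₁: C(7, 3)·C(24, 9) = 45762640. Through P₂: C(15, 9)·C(16, 3) = 2802800. Since P₁ is strictly southwest of P₂, a monotone path through both must visit P₁ then P₂; paths through both = C(7, 3)·C(8, 6)·C(16, 3) = 548800. Avoid both = 141120525 − 45762640 − 2802800 + 548800 = 93103885.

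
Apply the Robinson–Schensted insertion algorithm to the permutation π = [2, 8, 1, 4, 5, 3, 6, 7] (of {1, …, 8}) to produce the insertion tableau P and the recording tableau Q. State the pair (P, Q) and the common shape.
P = [1, 3, 5, 6, 7] / [2, 4] / [8];  Q = [1, 2, 5, 7, 8] / [3, 4] / [6];  common shape = (5, 2, 1)

Row-insert the values π_1, π_2, … into P one at a time, bumping the leftmost entry strictly greater than the inserted value down to the next row. The recording tableau Q records, in position (i, j), the step at which that cell was added to P.
  Insert 2 (step 1): P = [2];  Q = [1]
  Insert 8 (step 2): P = [2, 8];  Q = [1, 2]
  Insert 1 (step 3): P = [1, 8] / [2];  Q = [1, 2] / [3]
  Insert 4 (step 4): P = [1, 4] / [2, 8];  Q = [1, 2] / [3, 4]
  Insert 5 (step 5): P = [1, 4, 5] / [2, 8];  Q = [1, 2, 5] / [3, 4]
  Insert 3 (step 6): P = [1, 3, 5] / [2, 4] / [8];  Q = [1, 2, 5] / [3, 4] / [6]
  Insert 6 (step 7): P = [1, 3, 5, 6] / [2, 4] / [8];  Q = [1, 2, 5, 7] / [3, 4] / [6]
  Insert 7 (step 8): P = [1, 3, 5, 6, 7] / [2, 4] / [8];  Q = [1, 2, 5, 7, 8] / [3, 4] / [6]
Final shape: (5, 2, 1).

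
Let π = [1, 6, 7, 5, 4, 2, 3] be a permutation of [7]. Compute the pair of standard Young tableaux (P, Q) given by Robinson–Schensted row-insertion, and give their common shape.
P = [1, 2, 3] / [4, 7] / [5] / [6];  Q = [1, 2, 3] / [4, 7] / [5] / [6];  common shape = (3, 2, 1, 1)

Row-insert the values π_1, π_2, … into P one at a time, bumping the leftmost entry strictly greater than the inserted value down to the next row. The recording tableau Q records, in position (i, j), the step at which that cell was added to P.
  Insert 1 (step 1): P = [1];  Q = [1]
  Insert 6 (step 2): P = [1, 6];  Q = [1, 2]
  Insert 7 (step 3): P = [1, 6, 7];  Q = [1, 2, 3]
  Insert 5 (step 4): P = [1, 5, 7] / [6];  Q = [1, 2, 3] / [4]
  Insert 4 (step 5): P = [1, 4, 7] / [5] / [6];  Q = [1, 2, 3] / [4] / [5]
  Insert 2 (step 6): P = [1, 2, 7] / [4] / [5] / [6];  Q = [1, 2, 3] / [4] / [5] / [6]
  Insert 3 (step 7): P = [1, 2, 3] / [4, 7] / [5] / [6];  Q = [1, 2, 3] / [4, 7] / [5] / [6]
Final shape: (3, 2, 1, 1).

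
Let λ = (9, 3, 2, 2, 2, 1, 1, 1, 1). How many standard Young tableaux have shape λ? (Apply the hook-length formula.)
# SYT of shape (9, 3, 2, 2, 2, 1, 1, 1, 1) = 395405010

Hook-length formula: f^λ = n! / Π hook(c), product over all cells c of the Young diagram. For λ = (9, 3, 2, 2, 2, 1, 1, 1, 1), n = 22 boxes. Hook lengths by row (left-to-right, top-to-bottom): [17, 12, 8, 6, 5, 4, 3, 2, 1]; [10, 5, 1]; [8, 3]; [7, 2]; [6, 1]; [4]; [3]; [2]; [1]. Product of hooks = 2842656768000. So f^λ = 22! / 2842656768000 = 1124000727777607680000 / 2842656768000 = 395405010.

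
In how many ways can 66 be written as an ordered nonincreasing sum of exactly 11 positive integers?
p(66, 11 parts) = 148847

Partitions of n into exactly k parts are in bijection with partitions of n − k into at most k parts (subtract 1 from each part). So p(66, exactly 11) = p(55, parts ≤ 11). Computing via the recurrence p(m, j) = p(m, j−1) + p(m−j, j) gives 148847.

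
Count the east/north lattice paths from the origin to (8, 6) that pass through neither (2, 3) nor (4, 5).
Number of paths = 1833

Inclusion–exclusion. Total paths: C(14, 8) = 3003. Through P₁: C(5, 2)·C(9, 6) = 840. Through P₂: C(9, 4)·C(5, 4) = 630. Since P₁ is strictly southwest of P₂, a monotone path through both must visit P₁ then P₂; paths through both = C(5, 2)·C(4, 2)·C(5, 4) = 300. Avoid both = 3003 − 840 − 630 + 300 = 1833.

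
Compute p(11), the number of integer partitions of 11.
p(11) = 56

List all partitions of 11: 11, 10+1, 9+2, 9+1+1, 8+3, 8+2+1, 8+1+1+1, 7+4, 7+3+1, 7+2+2, 7+2+1+1, 7+1+1+1+1, 6+5, 6+4+1, 6+3+2, 6+3+1+1, 6+2+2+1, 6+2+1+1+1, 6+1+1+1+1+1, 5+5+1, 5+4+2, 5+4+1+1, 5+3+3, 5+3+2+1, 5+3+1+1+1, 5+2+2+2, 5+2+2+1+1, 5+2+1+1+1+1, 5+1+1+1+1+1+1, 4+4+3, … (56 total). Counting them gives p(11) = 56.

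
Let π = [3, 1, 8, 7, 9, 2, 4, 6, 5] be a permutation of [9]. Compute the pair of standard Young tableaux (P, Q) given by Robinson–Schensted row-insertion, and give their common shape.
P = [1, 2, 4, 5] / [3, 6, 9] / [7] / [8];  Q = [1, 3, 5, 8] / [2, 4, 7] / [6] / [9];  common shape = (4, 3, 1, 1)

Row-insert the values π_1, π_2, … into P one at a time, bumping the leftmost entry strictly greater than the inserted value down to the next row. The recording tableau Q records, in position (i, j), the step at which that cell was added to P.
  Insert 3 (step 1): P = [3];  Q = [1]
  Insert 1 (step 2): P = [1] / [3];  Q = [1] / [2]
  Insert 8 (step 3): P = [1, 8] / [3];  Q = [1, 3] / [2]
  Insert 7 (step 4): P = [1, 7] / [3, 8];  Q = [1, 3] / [2, 4]
  Insert 9 (step 5): P = [1, 7, 9] / [3, 8];  Q = [1, 3, 5] / [2, 4]
  Insert 2 (step 6): P = [1, 2, 9] / [3, 7] / [8];  Q = [1, 3, 5] / [2, 4] / [6]
  Insert 4 (step 7): P = [1, 2, 4] / [3, 7, 9] / [8];  Q = [1, 3, 5] / [2, 4, 7] / [6]
  Insert 6 (step 8): P = [1, 2, 4, 6] / [3, 7, 9] / [8];  Q = [1, 3, 5, 8] / [2, 4, 7] / [6]
  Insert 5 (step 9): P = [1, 2, 4, 5] / [3, 6, 9] / [7] / [8];  Q = [1, 3, 5, 8] / [2, 4, 7] / [6] / [9]
Final shape: (4, 3, 1, 1).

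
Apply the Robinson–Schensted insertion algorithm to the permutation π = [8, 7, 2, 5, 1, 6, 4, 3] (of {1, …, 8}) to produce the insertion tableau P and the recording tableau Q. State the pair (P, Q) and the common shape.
P = [1, 3, 6] / [2, 4] / [5] / [7] / [8];  Q = [1, 4, 6] / [2, 7] / [3] / [5] / [8];  common shape = (3, 2, 1, 1, 1)

Row-insert the values π_1, π_2, … into P one at a time, bumping the leftmost entry strictly greater than the inserted value down to the next row. The recording tableau Q records, in position (i, j), the step at which that cell was added to P.
  Insert 8 (step 1): P = [8];  Q = [1]
  Insert 7 (step 2): P = [7] / [8];  Q = [1] / [2]
  Insert 2 (step 3): P = [2] / [7] / [8];  Q = [1] / [2] / [3]
  Insert 5 (step 4): P = [2, 5] / [7] / [8];  Q = [1, 4] / [2] / [3]
  Insert 1 (step 5): P = [1, 5] / [2] / [7] / [8];  Q = [1, 4] / [2] / [3] / [5]
  Insert 6 (step 6): P = [1, 5, 6] / [2] / [7] / [8];  Q = [1, 4, 6] / [2] / [3] / [5]
  Insert 4 (step 7): P = [1, 4, 6] / [2, 5] / [7] / [8];  Q = [1, 4, 6] / [2, 7] / [3] / [5]
  Insert 3 (step 8): P = [1, 3, 6] / [2, 4] / [5] / [7] / [8];  Q = [1, 4, 6] / [2, 7] / [3] / [5] / [8]
Final shape: (3, 2, 1, 1, 1).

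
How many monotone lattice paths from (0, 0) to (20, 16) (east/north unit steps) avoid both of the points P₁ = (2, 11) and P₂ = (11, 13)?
Number of paths = 6757039608

Inclusion–exclusion. Total paths: C(36, 20) = 7307872110. Through P₁: C(13, 2)·C(23, 18) = 2624622. Through P₂: C(24, 11)·C(12, 9) = 549151680. Since P₁ is strictly southwest of P₂, a monotone path through both must visit P₁ then P₂; paths through both = C(13, 2)·C(11, 9)·C(12, 9) = 943800. Avoid both = 7307872110 − 2624622 − 549151680 + 943800 = 6757039608.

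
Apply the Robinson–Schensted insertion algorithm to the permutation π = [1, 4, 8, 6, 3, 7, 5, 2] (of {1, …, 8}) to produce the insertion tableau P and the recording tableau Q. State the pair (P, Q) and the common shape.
P = [1, 2, 5, 7] / [3, 6] / [4] / [8];  Q = [1, 2, 3, 6] / [4, 7] / [5] / [8];  common shape = (4, 2, 1, 1)

Row-insert the values π_1, π_2, … into P one at a time, bumping the leftmost entry strictly greater than the inserted value down to the next row. The recording tableau Q records, in position (i, j), the step at which that cell was added to P.
  Insert 1 (step 1): P = [1];  Q = [1]
  Insert 4 (step 2): P = [1, 4];  Q = [1, 2]
  Insert 8 (step 3): P = [1, 4, 8];  Q = [1, 2, 3]
  Insert 6 (step 4): P = [1, 4, 6] / [8];  Q = [1, 2, 3] / [4]
  Insert 3 (step 5): P = [1, 3, 6] / [4] / [8];  Q = [1, 2, 3] / [4] / [5]
  Insert 7 (step 6): P = [1, 3, 6, 7] / [4] / [8];  Q = [1, 2, 3, 6] / [4] / [5]
  Insert 5 (step 7): P = [1, 3, 5, 7] / [4, 6] / [8];  Q = [1, 2, 3, 6] / [4, 7] / [5]
  Insert 2 (step 8): P = [1, 2, 5, 7] / [3, 6] / [4] / [8];  Q = [1, 2, 3, 6] / [4, 7] / [5] / [8]
Final shape: (4, 2, 1, 1).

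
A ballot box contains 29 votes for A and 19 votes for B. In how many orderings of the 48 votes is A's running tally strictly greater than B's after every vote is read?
Strict-lead orderings = 2404551645100

Total orderings of the 48 votes with 29 for A: C(48, 29) = 11541847896480. By the Bertrand ballot formula (Cycle Lemma / reflection principle), the number of orderings in which A is strictly ahead of B throughout is (p − q)/(p + q) · C(p + q, p) = (29 − 19)/(29 + 19) · 11541847896480 = 2404551645100.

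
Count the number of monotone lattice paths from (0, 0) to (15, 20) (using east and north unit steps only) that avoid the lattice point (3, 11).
Number of paths = 3140952640

Total paths from (0, 0) to (15, 20): C(35, 15) = 3247943160. Paths through (3, 11): (paths (0, 0) → (3, 11)) × (paths (3, 11) → (15, 20)) = C(14, 3) · C(21, 12) = 364 · 293930 = 106990520. Avoidance count = 3247943160 − 106990520 = 3140952640.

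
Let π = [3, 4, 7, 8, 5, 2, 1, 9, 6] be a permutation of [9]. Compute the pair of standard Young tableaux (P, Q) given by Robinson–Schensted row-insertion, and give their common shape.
P = [1, 4, 5, 6, 9] / [2, 8] / [3] / [7];  Q = [1, 2, 3, 4, 8] / [5, 9] / [6] / [7];  common shape = (5, 2, 1, 1)

Row-insert the values π_1, π_2, … into P one at a time, bumping the leftmost entry strictly greater than the inserted value down to the next row. The recording tableau Q records, in position (i, j), the step at which that cell was added to P.
  Insert 3 (step 1): P = [3];  Q = [1]
  Insert 4 (step 2): P = [3, 4];  Q = [1, 2]
  Insert 7 (step 3): P = [3, 4, 7];  Q = [1, 2, 3]
  Insert 8 (step 4): P = [3, 4, 7, 8];  Q = [1, 2, 3, 4]
  Insert 5 (step 5): P = [3, 4, 5, 8] / [7];  Q = [1, 2, 3, 4] / [5]
  Insert 2 (step 6): P = [2, 4, 5, 8] / [3] / [7];  Q = [1, 2, 3, 4] / [5] / [6]
  Insert 1 (step 7): P = [1, 4, 5, 8] / [2] / [3] / [7];  Q = [1, 2, 3, 4] / [5] / [6] / [7]
  Insert 9 (step 8): P = [1, 4, 5, 8, 9] / [2] / [3] / [7];  Q = [1, 2, 3, 4, 8] / [5] / [6] / [7]
  Insert 6 (step 9): P = [1, 4, 5, 6, 9] / [2, 8] / [3] / [7];  Q = [1, 2, 3, 4, 8] / [5, 9] / [6] / [7]
Final shape: (5, 2, 1, 1).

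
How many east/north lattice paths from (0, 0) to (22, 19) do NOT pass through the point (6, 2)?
Number of paths = 211992183120

Total paths from (0, 0) to (22, 19): C(41, 22) = 244662670200. Paths through (6, 2): (paths (0, 0) → (6, 2)) × (paths (6, 2) → (22, 19)) = C(8, 6) · C(33, 16) = 28 · 1166803110 = 32670487080. Avoidance count = 244662670200 − 32670487080 = 211992183120.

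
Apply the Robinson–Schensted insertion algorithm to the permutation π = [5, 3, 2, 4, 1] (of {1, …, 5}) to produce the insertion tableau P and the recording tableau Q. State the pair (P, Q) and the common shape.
P = [1, 4] / [2] / [3] / [5];  Q = [1, 4] / [2] / [3] / [5];  common shape = (2, 1, 1, 1)

Row-insert the values π_1, π_2, … into P one at a time, bumping the leftmost entry strictly greater than the inserted value down to the next row. The recording tableau Q records, in position (i, j), the step at which that cell was added to P.
  Insert 5 (step 1): P = [5];  Q = [1]
  Insert 3 (step 2): P = [3] / [5];  Q = [1] / [2]
  Insert 2 (step 3): P = [2] / [3] / [5];  Q = [1] / [2] / [3]
  Insert 4 (step 4): P = [2, 4] / [3] / [5];  Q = [1, 4] / [2] / [3]
  Insert 1 (step 5): P = [1, 4] / [2] / [3] / [5];  Q = [1, 4] / [2] / [3] / [5]
Final shape: (2, 1, 1, 1).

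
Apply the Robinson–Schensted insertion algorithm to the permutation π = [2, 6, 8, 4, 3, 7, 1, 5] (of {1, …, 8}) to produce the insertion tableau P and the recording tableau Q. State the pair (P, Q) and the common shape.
P = [1, 3, 5] / [2, 7] / [4, 8] / [6];  Q = [1, 2, 3] / [4, 6] / [5, 8] / [7];  common shape = (3, 2, 2, 1)

Row-insert the values π_1, π_2, … into P one at a time, bumping the leftmost entry strictly greater than the inserted value down to the next row. The recording tableau Q records, in position (i, j), the step at which that cell was added to P.
  Insert 2 (step 1): P = [2];  Q = [1]
  Insert 6 (step 2): P = [2, 6];  Q = [1, 2]
  Insert 8 (step 3): P = [2, 6, 8];  Q = [1, 2, 3]
  Insert 4 (step 4): P = [2, 4, 8] / [6];  Q = [1, 2, 3] / [4]
  Insert 3 (step 5): P = [2, 3, 8] / [4] / [6];  Q = [1, 2, 3] / [4] / [5]
  Insert 7 (step 6): P = [2, 3, 7] / [4, 8] / [6];  Q = [1, 2, 3] / [4, 6] / [5]
  Insert 1 (step 7): P = [1, 3, 7] / [2, 8] / [4] / [6];  Q = [1, 2, 3] / [4, 6] / [5] / [7]
  Insert 5 (step 8): P = [1, 3, 5] / [2, 7] / [4, 8] / [6];  Q = [1, 2, 3] / [4, 6] / [5, 8] / [7]
Final shape: (3, 2, 2, 1).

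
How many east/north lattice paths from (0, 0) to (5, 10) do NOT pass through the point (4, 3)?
Number of paths = 2723

Total paths from (0, 0) to (5, 10): C(15, 5) = 3003. Paths through (4, 3): (paths (0, 0) → (4, 3)) × (paths (4, 3) → (5, 10)) = C(7, 4) · C(8, 1) = 35 · 8 = 280. Avoidance count = 3003 − 280 = 2723.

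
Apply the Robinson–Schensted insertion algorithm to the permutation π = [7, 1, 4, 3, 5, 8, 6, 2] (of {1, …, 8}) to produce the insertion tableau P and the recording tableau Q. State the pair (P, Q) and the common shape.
P = [1, 2, 5, 6] / [3, 8] / [4] / [7];  Q = [1, 3, 5, 6] / [2, 7] / [4] / [8];  common shape = (4, 2, 1, 1)

Row-insert the values π_1, π_2, … into P one at a time, bumping the leftmost entry strictly greater than the inserted value down to the next row. The recording tableau Q records, in position (i, j), the step at which that cell was added to P.
  Insert 7 (step 1): P = [7];  Q = [1]
  Insert 1 (step 2): P = [1] / [7];  Q = [1] / [2]
  Insert 4 (step 3): P = [1, 4] / [7];  Q = [1, 3] / [2]
  Insert 3 (step 4): P = [1, 3] / [4] / [7];  Q = [1, 3] / [2] / [4]
  Insert 5 (step 5): P = [1, 3, 5] / [4] / [7];  Q = [1, 3, 5] / [2] / [4]
  Insert 8 (step 6): P = [1, 3, 5, 8] / [4] / [7];  Q = [1, 3, 5, 6] / [2] / [4]
  Insert 6 (step 7): P = [1, 3, 5, 6] / [4, 8] / [7];  Q = [1, 3, 5, 6] / [2, 7] / [4]
  Insert 2 (step 8): P = [1, 2, 5, 6] / [3, 8] / [4] / [7];  Q = [1, 3, 5, 6] / [2, 7] / [4] / [8]
Final shape: (4, 2, 1, 1).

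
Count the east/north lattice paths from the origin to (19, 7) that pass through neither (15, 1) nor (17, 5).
Number of paths = 497876

Inclusion–exclusion. Total paths: C(26, 19) = 657800. Through P₁: C(16, 15)·C(10, 4) = 3360. Through P₂: C(22, 17)·C(4, 2) = 158004. Since P₁ is strictly southwest of P₂, a monotone path through both must visit P₁ then P₂; paths through both = C(16, 15)·C(6, 2)·C(4, 2) = 1440. Avoid both = 657800 − 3360 − 158004 + 1440 = 497876.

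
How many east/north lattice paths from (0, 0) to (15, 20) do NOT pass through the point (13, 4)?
Number of paths = 3247579020

Total paths from (0, 0) to (15, 20): C(35, 15) = 3247943160. Paths through (13, 4): (paths (0, 0) → (13, 4)) × (paths (13, 4) → (15, 20)) = C(17, 13) · C(18, 2) = 2380 · 153 = 364140. Avoidance count = 3247943160 − 364140 = 3247579020.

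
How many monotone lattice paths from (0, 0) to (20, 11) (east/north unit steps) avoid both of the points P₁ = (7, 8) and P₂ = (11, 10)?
Number of paths = 78506805

Inclusion–exclusion. Total paths: C(31, 20) = 84672315. Through P₁: C(15, 7)·C(16, 13) = 3603600. Through P₂: C(21, 11)·C(10, 9) = 3527160. Since P₁ is strictly southwest of P₂, a monotone path through both must visit P₁ then P₂; paths through both = C(15, 7)·C(6, 4)·C(10, 9) = 965250. Avoid both = 84672315 − 3603600 − 3527160 + 965250 = 78506805.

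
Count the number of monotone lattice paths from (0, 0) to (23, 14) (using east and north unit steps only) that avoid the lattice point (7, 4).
Number of paths = 4354214250

Total paths from (0, 0) to (23, 14): C(37, 23) = 6107086800. Paths through (7, 4): (paths (0, 0) → (7, 4)) × (paths (7, 4) → (23, 14)) = C(11, 7) · C(26, 16) = 330 · 5311735 = 1752872550. Avoidance count = 6107086800 − 1752872550 = 4354214250.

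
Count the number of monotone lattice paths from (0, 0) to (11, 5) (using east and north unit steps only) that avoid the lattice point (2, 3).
Number of paths = 3818

Total paths from (0, 0) to (11, 5): C(16, 11) = 4368. Paths through (2, 3): (paths (0, 0) → (2, 3)) × (paths (2, 3) → (11, 5)) = C(5, 2) · C(11, 9) = 10 · 55 = 550. Avoidance count = 4368 − 550 = 3818.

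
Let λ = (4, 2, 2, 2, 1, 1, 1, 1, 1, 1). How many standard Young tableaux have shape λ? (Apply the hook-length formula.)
# SYT of shape (4, 2, 2, 2, 1, 1, 1, 1, 1, 1) = 43120

Hook-length formula: f^λ = n! / Π hook(c), product over all cells c of the Young diagram. For λ = (4, 2, 2, 2, 1, 1, 1, 1, 1, 1), n = 16 boxes. Hook lengths by row (left-to-right, top-to-bottom): [13, 6, 2, 1]; [10, 3]; [9, 2]; [8, 1]; [6]; [5]; [4]; [3]; [2]; [1]. Product of hooks = 485222400. So f^λ = 16! / 485222400 = 20922789888000 / 485222400 = 43120.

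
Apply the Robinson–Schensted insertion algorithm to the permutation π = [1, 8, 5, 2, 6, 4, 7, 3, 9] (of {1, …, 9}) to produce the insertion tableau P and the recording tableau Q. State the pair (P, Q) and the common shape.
P = [1, 2, 3, 7, 9] / [4, 6] / [5] / [8];  Q = [1, 2, 5, 7, 9] / [3, 6] / [4] / [8];  common shape = (5, 2, 1, 1)

Row-insert the values π_1, π_2, … into P one at a time, bumping the leftmost entry strictly greater than the inserted value down to the next row. The recording tableau Q records, in position (i, j), the step at which that cell was added to P.
  Insert 1 (step 1): P = [1];  Q = [1]
  Insert 8 (step 2): P = [1, 8];  Q = [1, 2]
  Insert 5 (step 3): P = [1, 5] / [8];  Q = [1, 2] / [3]
  Insert 2 (step 4): P = [1, 2] / [5] / [8];  Q = [1, 2] / [3] / [4]
  Insert 6 (step 5): P = [1, 2, 6] / [5] / [8];  Q = [1, 2, 5] / [3] / [4]
  Insert 4 (step 6): P = [1, 2, 4] / [5, 6] / [8];  Q = [1, 2, 5] / [3, 6] / [4]
  Insert 7 (step 7): P = [1, 2, 4, 7] / [5, 6] / [8];  Q = [1, 2, 5, 7] / [3, 6] / [4]
  Insert 3 (step 8): P = [1, 2, 3, 7] / [4, 6] / [5] / [8];  Q = [1, 2, 5, 7] / [3, 6] / [4] / [8]
  Insert 9 (step 9): P = [1, 2, 3, 7, 9] / [4, 6] / [5] / [8];  Q = [1, 2, 5, 7, 9] / [3, 6] / [4] / [8]
Final shape: (5, 2, 1, 1).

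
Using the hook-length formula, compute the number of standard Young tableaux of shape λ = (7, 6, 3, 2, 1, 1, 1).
# SYT of shape (7, 6, 3, 2, 1, 1, 1) = 714424320

Hook-length formula: f^λ = n! / Π hook(c), product over all cells c of the Young diagram. For λ = (7, 6, 3, 2, 1, 1, 1), n = 21 boxes. Hook lengths by row (left-to-right, top-to-bottom): [13, 9, 7, 5, 4, 3, 1]; [11, 7, 5, 3, 2, 1]; [7, 3, 1]; [5, 1]; [3]; [2]; [1]. Product of hooks = 71513442000. So f^λ = 21! / 71513442000 = 51090942171709440000 / 71513442000 = 714424320.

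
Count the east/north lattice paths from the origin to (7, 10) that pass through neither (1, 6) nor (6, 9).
Number of paths = 8752

Inclusion–exclusion. Total paths: C(17, 7) = 19448. Through P₁: C(7, 1)·C(10, 6) = 1470. Through P₂: C(15, 6)·C(2, 1) = 10010. Since P₁ is strictly southwest of P₂, a monotone path through both must visit P₁ then P₂; paths through both = C(7, 1)·C(8, 5)·C(2, 1) = 784. Avoid both = 19448 − 1470 − 10010 + 784 = 8752.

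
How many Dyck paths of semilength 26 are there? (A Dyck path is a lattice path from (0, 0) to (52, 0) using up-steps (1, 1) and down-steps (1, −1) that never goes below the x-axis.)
C_26 = 18367353072152

These Dyck paths are counted by the Catalan number C_n = (1/(n + 1)) · C(2n, n). For n = 26: C_26 = (1/27) · C(52, 26) = 495918532948104/27 = 18367353072152.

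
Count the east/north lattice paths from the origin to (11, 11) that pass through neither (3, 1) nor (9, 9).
Number of paths = 310752

Inclusion–exclusion. Total paths: C(22, 11) = 705432. Through P₁: C(4, 3)·C(18, 8) = 175032. Through P₂: C(18, 9)·C(4, 2) = 291720. Since P₁ is strictly southwest of P₂, a monotone path through both must visit P₁ then P₂; paths through both = C(4, 3)·C(14, 6)·C(4, 2) = 72072. Avoid both = 705432 − 175032 − 291720 + 72072 = 310752.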